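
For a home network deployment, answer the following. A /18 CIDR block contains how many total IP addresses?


Given: CIDR prefix /18
Host bits = 32 - 18 = 14
Total addresses = 2^14 = 16384

16384


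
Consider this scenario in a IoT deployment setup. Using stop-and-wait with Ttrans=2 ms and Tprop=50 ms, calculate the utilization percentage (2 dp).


Given: Ttrans = 2 ms, Tprop = 50 ms
RTT = 2 * Tprop = 2 * 50 = 100 ms
U = Ttrans / (Ttrans + RTT)
U = 2 / (2 + 100)
U = 2 / 102 = 0.019608
U% = 1.96%

1.96


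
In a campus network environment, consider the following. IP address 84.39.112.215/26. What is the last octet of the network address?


Given: IP = 84.39.112.215, prefix = /26
Subnet mask = 255.255.255.192
Last octet of IP: 215
Last octet of mask: 192
Network last octet = 215 AND 192 = 192

192


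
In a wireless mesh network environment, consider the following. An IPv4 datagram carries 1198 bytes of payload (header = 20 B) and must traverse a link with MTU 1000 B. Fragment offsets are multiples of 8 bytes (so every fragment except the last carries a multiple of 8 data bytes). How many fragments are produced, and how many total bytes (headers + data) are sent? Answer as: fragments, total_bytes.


Max data per non-final fragment = floor((MTU - header)/8)*8 = floor((1000 - 20)/8)*8 = floor(980/8)*8 = 976 B
Final fragment needs no 8-byte alignment: it can carry up to MTU - header = 980 B
Non-final fragments needed = ceil((payload - 980) / 976) = ceil(218/976) = ceil(0.2234) = 1
Number of fragments = 1 + 1 = 2
Fragment sizes (data): 1 * 976 B + 222 B (last, 222 <= 980 OK)
Total bytes sent = payload + n_frags * header = 1198 + 2*20 = 1198 + 40 = 1238 B

2, 1238


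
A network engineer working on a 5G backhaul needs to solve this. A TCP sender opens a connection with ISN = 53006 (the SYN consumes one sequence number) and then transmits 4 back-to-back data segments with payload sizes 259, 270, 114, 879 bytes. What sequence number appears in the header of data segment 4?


The SYN occupies sequence number ISN = 53006, so the first data byte is ISN + 1 = 53007.
SEQ of data segment i = (ISN + 1) + sum of payload sizes of segments 1..i-1.
Segment 1: SEQ = 53007, payload = 259 bytes
Segment 2: SEQ = 53266, payload = 270 bytes
Segment 3: SEQ = 53536, payload = 114 bytes
Segment 4: SEQ = 53650, payload = 879 bytes
SEQ of segment 4 = 53007 + 259 + 270 + 114 = 53650

53650


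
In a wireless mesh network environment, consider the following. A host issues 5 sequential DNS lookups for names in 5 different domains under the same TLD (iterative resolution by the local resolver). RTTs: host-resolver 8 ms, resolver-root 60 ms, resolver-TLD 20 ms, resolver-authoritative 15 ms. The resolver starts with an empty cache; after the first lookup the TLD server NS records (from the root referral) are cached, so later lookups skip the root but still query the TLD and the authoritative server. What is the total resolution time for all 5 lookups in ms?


Lookup 1 (cold cache): local + root + TLD + auth = 8 + 60 + 20 + 15 = 103 ms
Lookups 2..5 (TLD NS cached -> skip root; new domain -> still ask TLD and auth): local + TLD + auth = 8 + 20 + 15 = 43 ms each
Remaining 4 lookups: 4 * 43 = 172 ms
Total = 103 + 172 = 275 ms

275


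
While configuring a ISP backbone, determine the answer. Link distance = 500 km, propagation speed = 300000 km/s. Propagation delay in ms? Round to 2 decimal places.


Given: distance = 500 km, speed = 300000 km/s
Delay = distance / speed = 500 / 300000 seconds
Delay in ms = 500 * 1000 / 300000
Delay = 1.6667 ms
Rounded to 2 dp = 1.67 ms

1.67


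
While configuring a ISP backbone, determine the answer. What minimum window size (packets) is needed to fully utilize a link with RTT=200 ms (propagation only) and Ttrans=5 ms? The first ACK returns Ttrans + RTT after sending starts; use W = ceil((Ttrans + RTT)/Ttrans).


Given: Ttrans = 5 ms, RTT = 200 ms (= 2 * Tprop, Tprop = 100 ms)
Time until first ACK returns = Ttrans + RTT = 5 + 200 = 205 ms
Need W * Ttrans >= Ttrans + RTT  ->  W >= (Ttrans + RTT) / Ttrans
(Ttrans + RTT) / Ttrans = 205 / 5 = 41
W_min = ceil(41) = 41

41


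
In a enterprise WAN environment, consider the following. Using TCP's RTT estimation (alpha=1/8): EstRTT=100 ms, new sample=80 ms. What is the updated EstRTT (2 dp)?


Given: EstRTT = 100 ms, SampleRTT = 80 ms, alpha = 1/8
New EstRTT = (1 - alpha) * EstRTT + alpha * SampleRTT
(7/8) * 100 = 87.5
(1/8) * 80 = 10
New EstRTT = 87.5 + 10 = 97.5 ms -> 97.50 ms (2 dp)

97.50


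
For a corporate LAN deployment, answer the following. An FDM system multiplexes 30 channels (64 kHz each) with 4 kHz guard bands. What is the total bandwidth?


Given: 30 channels, 64 kHz each, guard = 4 kHz
Channel bandwidth = 30 * 64 = 1920 kHz
Guard bands = 29 gaps * 4 kHz = 116 kHz
Total = 1920 + 116 = 2036 kHz

2036


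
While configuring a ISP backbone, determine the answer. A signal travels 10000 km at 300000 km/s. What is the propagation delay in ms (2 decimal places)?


Given: distance = 10000 km, speed = 300000 km/s
Delay = distance / speed = 10000 / 300000 seconds
Delay in ms = 10000 * 1000 / 300000
Delay = 33.3333 ms
Rounded to 2 dp = 33.33 ms

33.33


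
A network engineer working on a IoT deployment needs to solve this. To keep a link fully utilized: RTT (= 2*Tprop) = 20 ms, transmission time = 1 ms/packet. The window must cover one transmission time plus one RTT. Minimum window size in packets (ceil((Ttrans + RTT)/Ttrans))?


Given: Ttrans = 1 ms, RTT = 20 ms (= 2 * Tprop, Tprop = 10 ms)
Time until first ACK returns = Ttrans + RTT = 1 + 20 = 21 ms
Need W * Ttrans >= Ttrans + RTT  ->  W >= (Ttrans + RTT) / Ttrans
(Ttrans + RTT) / Ttrans = 21 / 1 = 21
W_min = ceil(21) = 21

21


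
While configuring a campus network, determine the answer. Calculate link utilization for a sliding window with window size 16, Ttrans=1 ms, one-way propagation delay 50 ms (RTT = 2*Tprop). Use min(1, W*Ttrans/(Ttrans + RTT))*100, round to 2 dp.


Given: W = 16, Ttrans = 1 ms, RTT = 100 ms (= 2 * Tprop, Tprop = 50 ms)
Cycle time = Ttrans + RTT = 1 + 100 = 101 ms (first packet sent until its ACK returns)
W * Ttrans = 16 * 1 = 16 ms of sending per cycle
W * Ttrans / (Ttrans + RTT) = 16 / 101 = 0.158416
U = min(1, 0.158416) = 0.158416
U% = 15.84%

15.84


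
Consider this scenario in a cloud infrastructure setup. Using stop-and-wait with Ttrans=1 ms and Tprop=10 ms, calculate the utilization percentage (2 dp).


Given: Ttrans = 1 ms, Tprop = 10 ms
RTT = 2 * Tprop = 2 * 10 = 20 ms
U = Ttrans / (Ttrans + RTT)
U = 1 / (1 + 20)
U = 1 / 21 = 0.047619
U% = 4.76%

4.76


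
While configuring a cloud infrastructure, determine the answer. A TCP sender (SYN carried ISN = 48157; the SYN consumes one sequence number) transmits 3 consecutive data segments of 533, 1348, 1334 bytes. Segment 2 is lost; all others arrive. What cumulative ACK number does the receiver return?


SYN uses sequence number 48157; first data byte = ISN + 1 = 48158.
Segment 1: SEQ = 48158, len = 533 B, covers [48158, 48690]
Segment 2: SEQ = 48691, len = 1348 B, covers [48691, 50038] [LOST]
Segment 3: SEQ = 50039, len = 1334 B, covers [50039, 51372]
In-order data received: bytes [48158, 48690] (segments 1..1).
Segment 2 missing -> gap begins at byte 48691; later segments buffered out of order.
Cumulative ACK = next expected in-order byte = 48158 + 533 = 48691

48691


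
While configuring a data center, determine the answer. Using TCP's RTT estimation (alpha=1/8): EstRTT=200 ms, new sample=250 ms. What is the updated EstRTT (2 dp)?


Given: EstRTT = 200 ms, SampleRTT = 250 ms, alpha = 1/8
New EstRTT = (1 - alpha) * EstRTT + alpha * SampleRTT
(7/8) * 200 = 175
(1/8) * 250 = 31.25
New EstRTT = 175 + 31.25 = 206.25 ms -> 206.25 ms (2 dp)

206.25


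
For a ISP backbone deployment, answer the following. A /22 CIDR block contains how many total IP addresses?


Given: CIDR prefix /22
Host bits = 32 - 22 = 10
Total addresses = 2^10 = 1024

1024


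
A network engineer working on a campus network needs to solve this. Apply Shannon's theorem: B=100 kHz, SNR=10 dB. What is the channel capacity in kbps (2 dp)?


Given: B = 100 kHz, SNR = 10 dB
SNR linear = 10^(10/10) = 10
1 + SNR = 11
log2(11) = 3.4594316186
C = 100 * 1000 * 3.4594316186 = 345943.1619 bps
C = 345.943162 kbps -> 345.94 kbps (2 dp)

345.94


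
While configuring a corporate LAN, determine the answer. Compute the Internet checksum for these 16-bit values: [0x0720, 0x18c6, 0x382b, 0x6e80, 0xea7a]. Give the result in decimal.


Given words: [0x0720, 0x18c6, 0x382b, 0x6e80, 0xea7a]
Step 1: Sum all words
Raw sum = 1824 + 6342 + 14379 + 28288 + 60026 = 110859
Step 2: Fold carry: (45323 + 1) = 45324
One's complement = ~45324 & 0xFFFF = 20211

20211


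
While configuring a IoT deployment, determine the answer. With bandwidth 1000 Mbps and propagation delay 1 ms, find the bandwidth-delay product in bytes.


Given: bandwidth = 1000 Mbps, delay = 1 ms
BDP in bits = 1000 * 10^6 * 1 / 1000
BDP in bits = 1000000
BDP in bytes = 1000000 / 8 = 125000

125000


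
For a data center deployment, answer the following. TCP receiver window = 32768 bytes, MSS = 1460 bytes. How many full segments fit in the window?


Given: RWND = 32768 bytes, MSS = 1460 bytes
Full segments = floor(RWND / MSS)
Full segments = floor(32768 / 1460)
Full segments = floor(22.4438) = 22

22


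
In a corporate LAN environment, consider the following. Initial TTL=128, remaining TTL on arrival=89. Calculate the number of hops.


Given: initial TTL = 128, received TTL = 89
Hops = initial TTL - received TTL
Hops = 128 - 89 = 39

39


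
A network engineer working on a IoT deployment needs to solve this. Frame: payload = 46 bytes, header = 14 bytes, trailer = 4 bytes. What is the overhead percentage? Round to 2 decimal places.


Given: payload = 46 B, header = 14 B, trailer = 4 B
Overhead bytes = header + trailer = 14 + 4 = 18
Total frame = payload + overhead = 46 + 18 = 64
Overhead % = 18 / 64 * 100 = 28.1250% -> 28.13% (2 dp)

28.13


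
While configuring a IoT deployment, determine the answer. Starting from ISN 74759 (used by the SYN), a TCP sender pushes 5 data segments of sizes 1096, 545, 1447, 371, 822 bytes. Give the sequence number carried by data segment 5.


The SYN occupies sequence number ISN = 74759, so the first data byte is ISN + 1 = 74760.
SEQ of data segment i = (ISN + 1) + sum of payload sizes of segments 1..i-1.
Segment 1: SEQ = 74760, payload = 1096 bytes
Segment 2: SEQ = 75856, payload = 545 bytes
Segment 3: SEQ = 76401, payload = 1447 bytes
Segment 4: SEQ = 77848, payload = 371 bytes
Segment 5: SEQ = 78219, payload = 822 bytes
SEQ of segment 5 = 74760 + 1096 + 545 + 1447 + 371 = 78219

78219


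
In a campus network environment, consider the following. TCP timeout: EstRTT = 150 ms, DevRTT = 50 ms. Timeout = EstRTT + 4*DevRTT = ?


Given: EstRTT = 150 ms, DevRTT = 50 ms
Timeout = EstRTT + 4 * DevRTT
4 * DevRTT = 4 * 50 = 200
Timeout = 150 + 200 = 350 ms

350


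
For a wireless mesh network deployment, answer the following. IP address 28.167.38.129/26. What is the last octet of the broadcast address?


Given: IP = 28.167.38.129, prefix = /26
Host bits = 32 - 26 = 6
Network last octet = 129 AND mask = 128
Host part size = 2^6 - 1 = 63
Broadcast last octet = 128 OR 63 = 191

191


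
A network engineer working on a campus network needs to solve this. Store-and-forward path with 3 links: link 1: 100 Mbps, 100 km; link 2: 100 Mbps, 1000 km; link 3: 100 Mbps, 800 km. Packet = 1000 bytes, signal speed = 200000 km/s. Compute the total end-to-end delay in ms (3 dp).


Packet = 1000 bytes = 8000 bits. Store-and-forward: sum (t_trans + t_prop) per link.
Link 1: t_trans = 8000/(100*10^6) s = 0.0800 ms; t_prop = 100/200000 s = 0.5000 ms; subtotal = 0.5800 ms
Link 2: t_trans = 8000/(100*10^6) s = 0.0800 ms; t_prop = 1000/200000 s = 5.0000 ms; subtotal = 5.0800 ms
Link 3: t_trans = 8000/(100*10^6) s = 0.0800 ms; t_prop = 800/200000 s = 4.0000 ms; subtotal = 4.0800 ms
End-to-end = 0.5800 + 5.0800 + 4.0800 = 9.7400 ms -> 9.740 ms (3 dp)

9.740


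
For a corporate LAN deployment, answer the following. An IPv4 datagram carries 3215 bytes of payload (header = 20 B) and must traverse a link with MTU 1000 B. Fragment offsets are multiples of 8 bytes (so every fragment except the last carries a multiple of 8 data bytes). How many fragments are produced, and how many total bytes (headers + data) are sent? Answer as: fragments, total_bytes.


Max data per non-final fragment = floor((MTU - header)/8)*8 = floor((1000 - 20)/8)*8 = floor(980/8)*8 = 976 B
Final fragment needs no 8-byte alignment: it can carry up to MTU - header = 980 B
Non-final fragments needed = ceil((payload - 980) / 976) = ceil(2235/976) = ceil(2.2900) = 3
Number of fragments = 3 + 1 = 4
Fragment sizes (data): 3 * 976 B + 287 B (last, 287 <= 980 OK)
Total bytes sent = payload + n_frags * header = 3215 + 4*20 = 3215 + 80 = 3295 B

4, 3295


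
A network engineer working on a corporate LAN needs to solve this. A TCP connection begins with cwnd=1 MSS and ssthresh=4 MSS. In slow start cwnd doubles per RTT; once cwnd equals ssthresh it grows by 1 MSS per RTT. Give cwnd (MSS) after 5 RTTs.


RTT 0: cwnd = 1 MSS (initial)
RTT 1: cwnd = 2 MSS (slow start, doubled)
RTT 2: cwnd = 4 MSS (slow start, doubled)
RTT 3: cwnd = 5 MSS (congestion avoidance, +1)
RTT 4: cwnd = 6 MSS (congestion avoidance, +1)
RTT 5: cwnd = 7 MSS (congestion avoidance, +1)

7


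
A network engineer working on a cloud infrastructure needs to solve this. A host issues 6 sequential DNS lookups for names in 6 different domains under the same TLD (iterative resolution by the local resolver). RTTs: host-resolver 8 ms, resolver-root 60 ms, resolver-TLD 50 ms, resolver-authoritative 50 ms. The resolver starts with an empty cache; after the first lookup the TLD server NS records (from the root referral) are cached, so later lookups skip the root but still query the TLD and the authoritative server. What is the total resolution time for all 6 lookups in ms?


Lookup 1 (cold cache): local + root + TLD + auth = 8 + 60 + 50 + 50 = 168 ms
Lookups 2..6 (TLD NS cached -> skip root; new domain -> still ask TLD and auth): local + TLD + auth = 8 + 50 + 50 = 108 ms each
Remaining 5 lookups: 5 * 108 = 540 ms
Total = 168 + 540 = 708 ms

708


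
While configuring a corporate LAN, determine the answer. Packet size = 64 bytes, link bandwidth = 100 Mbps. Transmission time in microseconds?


Given: packet = 64 bytes, bandwidth = 100 Mbps
Packet in bits = 64 * 8 = 512 bits
Bandwidth = 100 * 10^6 = 100000000 bps
Time = 512 / 100000000 seconds
Time in us = 512 * 10^6 / 100000000 = 5.12

5.12


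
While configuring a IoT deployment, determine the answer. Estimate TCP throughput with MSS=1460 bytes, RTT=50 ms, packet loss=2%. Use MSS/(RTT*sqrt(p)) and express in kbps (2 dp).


Given: MSS = 1460 bytes, RTT = 50 ms, loss = 2%
RTT in seconds = 50 / 1000 = 0.05
Loss rate = 2% = 0.02
sqrt(loss) = sqrt(0.02) = 0.141421356237
Throughput (bytes/s) = 1460 / (0.05 * 0.141421356237) = 206475.1801
Throughput (kbps) = 206475.1801 * 8 / 1000 = 1651.801441 -> 1651.80 kbps (2 dp)

1651.80


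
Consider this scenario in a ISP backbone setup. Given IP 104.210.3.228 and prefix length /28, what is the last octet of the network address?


Given: IP = 104.210.3.228, prefix = /28
Subnet mask = 255.255.255.240
Last octet of IP: 228
Last octet of mask: 240
Network last octet = 228 AND 240 = 224

224


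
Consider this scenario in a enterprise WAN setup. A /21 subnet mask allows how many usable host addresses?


Given: subnet mask /21
Host bits = 32 - 21 = 11
Total addresses = 2^11 = 2048
Usable hosts = 2048 - 2 (network + broadcast) = 2046

2046


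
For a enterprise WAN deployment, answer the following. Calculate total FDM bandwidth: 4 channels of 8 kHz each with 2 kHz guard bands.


Given: 4 channels, 8 kHz each, guard = 2 kHz
Channel bandwidth = 4 * 8 = 32 kHz
Guard bands = 3 gaps * 2 kHz = 6 kHz
Total = 32 + 6 = 38 kHz

38


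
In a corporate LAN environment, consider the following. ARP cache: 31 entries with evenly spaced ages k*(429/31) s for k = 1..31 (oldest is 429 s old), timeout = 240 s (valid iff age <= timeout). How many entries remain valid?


Ages are k * 429/31 s for k = 1..31 (spacing = 13.8387 s).
Entry k is valid iff k * 429/31 <= 240 iff k <= 31 * 240 / 429 = 17.3427
n_valid = floor(17.3427) = 17
(n_stale = 31 - 17 = 14)

17


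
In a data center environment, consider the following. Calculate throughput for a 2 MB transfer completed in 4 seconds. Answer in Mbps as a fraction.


Given: file = 2 MB, time = 4 s
File in Mb = 2 * 8 = 16 Mb
Throughput = 16 / 4 Mbps
Throughput = 4 Mbps

4


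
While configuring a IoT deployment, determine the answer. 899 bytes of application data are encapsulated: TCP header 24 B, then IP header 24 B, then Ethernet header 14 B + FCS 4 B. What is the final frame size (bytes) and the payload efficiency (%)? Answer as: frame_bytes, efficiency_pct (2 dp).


TCP segment = 899 + 24 = 923 B
IP packet = 923 + 24 = 947 B
Ethernet frame = 947 + 14 + 4 = 965 B
Efficiency = app / frame = 899 / 965 = 0.931606 = 93.1606% -> 93.16% (2 dp)

965, 93.16


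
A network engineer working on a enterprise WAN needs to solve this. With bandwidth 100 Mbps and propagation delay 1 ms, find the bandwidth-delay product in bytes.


Given: bandwidth = 100 Mbps, delay = 1 ms
BDP in bits = 100 * 10^6 * 1 / 1000
BDP in bits = 100000
BDP in bytes = 100000 / 8 = 12500

12500


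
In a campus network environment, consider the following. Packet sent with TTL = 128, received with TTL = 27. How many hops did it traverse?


Given: initial TTL = 128, received TTL = 27
Hops = initial TTL - received TTL
Hops = 128 - 27 = 101

101


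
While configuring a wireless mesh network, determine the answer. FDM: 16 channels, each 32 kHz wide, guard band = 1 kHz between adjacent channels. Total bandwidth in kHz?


Given: 16 channels, 32 kHz each, guard = 1 kHz
Channel bandwidth = 16 * 32 = 512 kHz
Guard bands = 15 gaps * 1 kHz = 15 kHz
Total = 512 + 15 = 527 kHz

527


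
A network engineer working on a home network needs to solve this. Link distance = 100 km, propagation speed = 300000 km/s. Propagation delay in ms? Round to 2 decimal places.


Given: distance = 100 km, speed = 300000 km/s
Delay = distance / speed = 100 / 300000 seconds
Delay in ms = 100 * 1000 / 300000
Delay = 0.3333 ms
Rounded to 2 dp = 0.33 ms

0.33


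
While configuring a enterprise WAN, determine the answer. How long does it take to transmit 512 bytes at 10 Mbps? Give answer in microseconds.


Given: packet = 512 bytes, bandwidth = 10 Mbps
Packet in bits = 512 * 8 = 4096 bits
Bandwidth = 10 * 10^6 = 10000000 bps
Time = 4096 / 10000000 seconds
Time in us = 4096 * 10^6 / 10000000 = 409.6

409.6


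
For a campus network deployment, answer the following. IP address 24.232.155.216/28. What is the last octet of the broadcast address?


Given: IP = 24.232.155.216, prefix = /28
Host bits = 32 - 28 = 4
Network last octet = 216 AND mask = 208
Host part size = 2^4 - 1 = 15
Broadcast last octet = 208 OR 15 = 223

223


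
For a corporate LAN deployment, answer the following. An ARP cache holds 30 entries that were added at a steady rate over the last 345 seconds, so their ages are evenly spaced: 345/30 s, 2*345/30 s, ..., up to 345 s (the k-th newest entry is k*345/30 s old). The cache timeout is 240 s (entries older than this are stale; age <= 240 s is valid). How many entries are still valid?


Ages are k * 345/30 s for k = 1..30 (spacing = 11.5000 s).
Entry k is valid iff k * 345/30 <= 240 iff k <= 30 * 240 / 345 = 20.8696
n_valid = floor(20.8696) = 20
(n_stale = 30 - 20 = 10)

20


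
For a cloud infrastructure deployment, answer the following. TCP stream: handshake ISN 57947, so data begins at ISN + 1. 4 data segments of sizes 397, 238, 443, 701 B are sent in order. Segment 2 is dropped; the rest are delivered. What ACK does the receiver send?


SYN uses sequence number 57947; first data byte = ISN + 1 = 57948.
Segment 1: SEQ = 57948, len = 397 B, covers [57948, 58344]
Segment 2: SEQ = 58345, len = 238 B, covers [58345, 58582] [LOST]
Segment 3: SEQ = 58583, len = 443 B, covers [58583, 59025]
Segment 4: SEQ = 59026, len = 701 B, covers [59026, 59726]
In-order data received: bytes [57948, 58344] (segments 1..1).
Segment 2 missing -> gap begins at byte 58345; later segments buffered out of order.
Cumulative ACK = next expected in-order byte = 57948 + 397 = 58345

58345


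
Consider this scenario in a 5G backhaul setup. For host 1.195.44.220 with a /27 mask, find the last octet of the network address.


Given: IP = 1.195.44.220, prefix = /27
Subnet mask = 255.255.255.224
Last octet of IP: 220
Last octet of mask: 224
Network last octet = 220 AND 224 = 192

192


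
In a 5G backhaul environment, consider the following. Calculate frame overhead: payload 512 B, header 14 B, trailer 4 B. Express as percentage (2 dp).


Given: payload = 512 B, header = 14 B, trailer = 4 B
Overhead bytes = header + trailer = 14 + 4 = 18
Total frame = payload + overhead = 512 + 18 = 530
Overhead % = 18 / 530 * 100 = 3.3962% -> 3.40% (2 dp)

3.40


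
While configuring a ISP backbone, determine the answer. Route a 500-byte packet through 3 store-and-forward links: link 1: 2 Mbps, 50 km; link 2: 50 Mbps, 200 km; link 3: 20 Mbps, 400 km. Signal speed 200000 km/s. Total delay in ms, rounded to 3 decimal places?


Packet = 500 bytes = 4000 bits. Store-and-forward: sum (t_trans + t_prop) per link.
Link 1: t_trans = 4000/(2*10^6) s = 2.0000 ms; t_prop = 50/200000 s = 0.2500 ms; subtotal = 2.2500 ms
Link 2: t_trans = 4000/(50*10^6) s = 0.0800 ms; t_prop = 200/200000 s = 1.0000 ms; subtotal = 1.0800 ms
Link 3: t_trans = 4000/(20*10^6) s = 0.2000 ms; t_prop = 400/200000 s = 2.0000 ms; subtotal = 2.2000 ms
End-to-end = 2.2500 + 1.0800 + 2.2000 = 5.5300 ms -> 5.530 ms (3 dp)

5.530


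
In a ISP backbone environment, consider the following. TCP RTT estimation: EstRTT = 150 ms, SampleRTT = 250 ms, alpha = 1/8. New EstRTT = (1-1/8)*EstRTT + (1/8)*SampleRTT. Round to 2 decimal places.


Given: EstRTT = 150 ms, SampleRTT = 250 ms, alpha = 1/8
New EstRTT = (1 - alpha) * EstRTT + alpha * SampleRTT
(7/8) * 150 = 131.25
(1/8) * 250 = 31.25
New EstRTT = 131.25 + 31.25 = 162.5 ms -> 162.50 ms (2 dp)

162.50


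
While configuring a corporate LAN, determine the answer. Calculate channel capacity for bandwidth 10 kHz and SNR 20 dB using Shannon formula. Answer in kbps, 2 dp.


Given: B = 10 kHz, SNR = 20 dB
SNR linear = 10^(20/10) = 100
1 + SNR = 101
log2(101) = 6.6582114828
C = 10 * 1000 * 6.6582114828 = 66582.1148 bps
C = 66.582115 kbps -> 66.58 kbps (2 dp)

66.58


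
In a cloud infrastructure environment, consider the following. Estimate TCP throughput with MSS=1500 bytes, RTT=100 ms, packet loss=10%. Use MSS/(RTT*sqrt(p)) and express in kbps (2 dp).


Given: MSS = 1500 bytes, RTT = 100 ms, loss = 10%
RTT in seconds = 100 / 1000 = 0.1
Loss rate = 10% = 0.1
sqrt(loss) = sqrt(0.1) = 0.316227766017
Throughput (bytes/s) = 1500 / (0.1 * 0.316227766017) = 47434.1649
Throughput (kbps) = 47434.1649 * 8 / 1000 = 379.473319 -> 379.47 kbps (2 dp)

379.47


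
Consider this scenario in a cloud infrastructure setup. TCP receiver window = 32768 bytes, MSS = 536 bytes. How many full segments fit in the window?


Given: RWND = 32768 bytes, MSS = 536 bytes
Full segments = floor(RWND / MSS)
Full segments = floor(32768 / 536)
Full segments = floor(61.1343) = 61

61


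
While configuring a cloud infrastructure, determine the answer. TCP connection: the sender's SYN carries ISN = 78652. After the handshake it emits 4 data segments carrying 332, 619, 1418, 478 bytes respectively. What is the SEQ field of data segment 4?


The SYN occupies sequence number ISN = 78652, so the first data byte is ISN + 1 = 78653.
SEQ of data segment i = (ISN + 1) + sum of payload sizes of segments 1..i-1.
Segment 1: SEQ = 78653, payload = 332 bytes
Segment 2: SEQ = 78985, payload = 619 bytes
Segment 3: SEQ = 79604, payload = 1418 bytes
Segment 4: SEQ = 81022, payload = 478 bytes
SEQ of segment 4 = 78653 + 332 + 619 + 1418 = 81022

81022


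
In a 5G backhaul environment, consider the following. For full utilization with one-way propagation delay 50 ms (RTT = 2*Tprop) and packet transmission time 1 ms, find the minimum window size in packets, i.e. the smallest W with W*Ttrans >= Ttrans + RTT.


Given: Ttrans = 1 ms, RTT = 100 ms (= 2 * Tprop, Tprop = 50 ms)
Time until first ACK returns = Ttrans + RTT = 1 + 100 = 101 ms
Need W * Ttrans >= Ttrans + RTT  ->  W >= (Ttrans + RTT) / Ttrans
(Ttrans + RTT) / Ttrans = 101 / 1 = 101
W_min = ceil(101) = 101

101


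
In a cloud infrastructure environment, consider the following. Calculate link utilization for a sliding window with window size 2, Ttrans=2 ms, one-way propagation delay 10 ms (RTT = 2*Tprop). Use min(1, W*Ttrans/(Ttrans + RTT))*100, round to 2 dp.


Given: W = 2, Ttrans = 2 ms, RTT = 20 ms (= 2 * Tprop, Tprop = 10 ms)
Cycle time = Ttrans + RTT = 2 + 20 = 22 ms (first packet sent until its ACK returns)
W * Ttrans = 2 * 2 = 4 ms of sending per cycle
W * Ttrans / (Ttrans + RTT) = 4 / 22 = 0.181818
U = min(1, 0.181818) = 0.181818
U% = 18.18%

18.18


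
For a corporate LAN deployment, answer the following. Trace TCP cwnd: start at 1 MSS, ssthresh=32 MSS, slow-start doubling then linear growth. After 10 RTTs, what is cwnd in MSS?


RTT 0: cwnd = 1 MSS (initial)
RTT 1: cwnd = 2 MSS (slow start, doubled)
RTT 2: cwnd = 4 MSS (slow start, doubled)
RTT 3: cwnd = 8 MSS (slow start, doubled)
RTT 4: cwnd = 16 MSS (slow start, doubled)
RTT 5: cwnd = 32 MSS (slow start, doubled)
RTT 6: cwnd = 33 MSS (congestion avoidance, +1)
RTT 7: cwnd = 34 MSS (congestion avoidance, +1)
RTT 8: cwnd = 35 MSS (congestion avoidance, +1)
RTT 9: cwnd = 36 MSS (congestion avoidance, +1)
RTT 10: cwnd = 37 MSS (congestion avoidance, +1)

37


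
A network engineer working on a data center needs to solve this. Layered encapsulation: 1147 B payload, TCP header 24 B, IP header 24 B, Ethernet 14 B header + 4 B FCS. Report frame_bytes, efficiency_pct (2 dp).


TCP segment = 1147 + 24 = 1171 B
IP packet = 1171 + 24 = 1195 B
Ethernet frame = 1195 + 14 + 4 = 1213 B
Efficiency = app / frame = 1147 / 1213 = 0.945589 = 94.5589% -> 94.56% (2 dp)

1213, 94.56


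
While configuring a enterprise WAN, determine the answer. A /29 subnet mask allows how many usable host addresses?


Given: subnet mask /29
Host bits = 32 - 29 = 3
Total addresses = 2^3 = 8
Usable hosts = 8 - 2 (network + broadcast) = 6

6


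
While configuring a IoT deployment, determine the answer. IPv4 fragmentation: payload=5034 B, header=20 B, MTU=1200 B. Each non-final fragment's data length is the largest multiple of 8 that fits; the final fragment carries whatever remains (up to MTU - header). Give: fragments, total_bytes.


Max data per non-final fragment = floor((MTU - header)/8)*8 = floor((1200 - 20)/8)*8 = floor(1180/8)*8 = 1176 B
Final fragment needs no 8-byte alignment: it can carry up to MTU - header = 1180 B
Non-final fragments needed = ceil((payload - 1180) / 1176) = ceil(3854/1176) = ceil(3.2772) = 4
Number of fragments = 4 + 1 = 5
Fragment sizes (data): 4 * 1176 B + 330 B (last, 330 <= 1180 OK)
Total bytes sent = payload + n_frags * header = 5034 + 5*20 = 5034 + 100 = 5134 B

5, 5134


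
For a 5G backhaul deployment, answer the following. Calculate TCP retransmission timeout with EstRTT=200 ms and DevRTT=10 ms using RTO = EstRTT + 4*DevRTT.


Given: EstRTT = 200 ms, DevRTT = 10 ms
Timeout = EstRTT + 4 * DevRTT
4 * DevRTT = 4 * 10 = 40
Timeout = 200 + 40 = 240 ms

240


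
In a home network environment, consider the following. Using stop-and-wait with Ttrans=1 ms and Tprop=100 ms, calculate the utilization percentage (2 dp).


Given: Ttrans = 1 ms, Tprop = 100 ms
RTT = 2 * Tprop = 2 * 100 = 200 ms
U = Ttrans / (Ttrans + RTT)
U = 1 / (1 + 200)
U = 1 / 201 = 0.004975
U% = 0.50%

0.50


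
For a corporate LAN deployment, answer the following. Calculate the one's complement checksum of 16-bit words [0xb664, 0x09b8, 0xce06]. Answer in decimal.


Given words: [0xb664, 0x09b8, 0xce06]
Step 1: Sum all words
Raw sum = 46692 + 2488 + 52742 = 101922
Step 2: Fold carry: (36386 + 1) = 36387
One's complement = ~36387 & 0xFFFF = 29148

29148


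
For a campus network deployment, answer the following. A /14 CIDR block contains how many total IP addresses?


Given: CIDR prefix /14
Host bits = 32 - 14 = 18
Total addresses = 2^18 = 262144

262144


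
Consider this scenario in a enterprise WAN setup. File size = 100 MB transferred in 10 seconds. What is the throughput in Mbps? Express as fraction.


Given: file = 100 MB, time = 10 s
File in Mb = 100 * 8 = 800 Mb
Throughput = 800 / 10 Mbps
Throughput = 80 Mbps

80


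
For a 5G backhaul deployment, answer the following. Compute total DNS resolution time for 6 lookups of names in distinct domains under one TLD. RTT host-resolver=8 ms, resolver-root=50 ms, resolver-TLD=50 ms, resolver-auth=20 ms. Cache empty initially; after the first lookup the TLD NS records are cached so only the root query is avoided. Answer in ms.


Lookup 1 (cold cache): local + root + TLD + auth = 8 + 50 + 50 + 20 = 128 ms
Lookups 2..6 (TLD NS cached -> skip root; new domain -> still ask TLD and auth): local + TLD + auth = 8 + 50 + 20 = 78 ms each
Remaining 5 lookups: 5 * 78 = 390 ms
Total = 128 + 390 = 518 ms

518


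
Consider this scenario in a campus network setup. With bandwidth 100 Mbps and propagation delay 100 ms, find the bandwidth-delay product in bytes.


Given: bandwidth = 100 Mbps, delay = 100 ms
BDP in bits = 100 * 10^6 * 100 / 1000
BDP in bits = 10000000
BDP in bytes = 10000000 / 8 = 1250000

1250000


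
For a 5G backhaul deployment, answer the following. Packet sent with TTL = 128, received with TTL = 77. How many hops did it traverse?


Given: initial TTL = 128, received TTL = 77
Hops = initial TTL - received TTL
Hops = 128 - 77 = 51

51


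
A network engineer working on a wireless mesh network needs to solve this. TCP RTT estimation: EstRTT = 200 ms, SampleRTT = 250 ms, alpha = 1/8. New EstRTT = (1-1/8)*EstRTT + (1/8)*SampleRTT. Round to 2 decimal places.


Given: EstRTT = 200 ms, SampleRTT = 250 ms, alpha = 1/8
New EstRTT = (1 - alpha) * EstRTT + alpha * SampleRTT
(7/8) * 200 = 175
(1/8) * 250 = 31.25
New EstRTT = 175 + 31.25 = 206.25 ms -> 206.25 ms (2 dp)

206.25


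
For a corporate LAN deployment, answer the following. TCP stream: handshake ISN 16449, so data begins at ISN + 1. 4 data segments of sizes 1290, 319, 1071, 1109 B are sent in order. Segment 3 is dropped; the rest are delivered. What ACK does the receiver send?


SYN uses sequence number 16449; first data byte = ISN + 1 = 16450.
Segment 1: SEQ = 16450, len = 1290 B, covers [16450, 17739]
Segment 2: SEQ = 17740, len = 319 B, covers [17740, 18058]
Segment 3: SEQ = 18059, len = 1071 B, covers [18059, 19129] [LOST]
Segment 4: SEQ = 19130, len = 1109 B, covers [19130, 20238]
In-order data received: bytes [16450, 18058] (segments 1..2).
Segment 3 missing -> gap begins at byte 18059; later segments buffered out of order.
Cumulative ACK = next expected in-order byte = 16450 + 1290 + 319 = 18059

18059


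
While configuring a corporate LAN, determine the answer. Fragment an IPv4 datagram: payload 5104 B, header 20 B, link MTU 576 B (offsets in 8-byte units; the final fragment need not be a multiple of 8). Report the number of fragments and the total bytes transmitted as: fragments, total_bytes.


Max data per non-final fragment = floor((MTU - header)/8)*8 = floor((576 - 20)/8)*8 = floor(556/8)*8 = 552 B
Final fragment needs no 8-byte alignment: it can carry up to MTU - header = 556 B
Non-final fragments needed = ceil((payload - 556) / 552) = ceil(4548/552) = ceil(8.2391) = 9
Number of fragments = 9 + 1 = 10
Fragment sizes (data): 9 * 552 B + 136 B (last, 136 <= 556 OK)
Total bytes sent = payload + n_frags * header = 5104 + 10*20 = 5104 + 200 = 5304 B

10, 5304


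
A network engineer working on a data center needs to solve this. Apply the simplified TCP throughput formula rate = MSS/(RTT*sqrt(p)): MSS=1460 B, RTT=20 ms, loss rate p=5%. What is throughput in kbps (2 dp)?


Given: MSS = 1460 bytes, RTT = 20 ms, loss = 5%
RTT in seconds = 20 / 1000 = 0.02
Loss rate = 5% = 0.05
sqrt(loss) = sqrt(0.05) = 0.223606797750
Throughput (bytes/s) = 1460 / (0.02 * 0.223606797750) = 326465.9247
Throughput (kbps) = 326465.9247 * 8 / 1000 = 2611.727398 -> 2611.73 kbps (2 dp)

2611.73


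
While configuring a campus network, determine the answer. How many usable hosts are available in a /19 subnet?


Given: subnet mask /19
Host bits = 32 - 19 = 13
Total addresses = 2^13 = 8192
Usable hosts = 8192 - 2 (network + broadcast) = 8190

8190


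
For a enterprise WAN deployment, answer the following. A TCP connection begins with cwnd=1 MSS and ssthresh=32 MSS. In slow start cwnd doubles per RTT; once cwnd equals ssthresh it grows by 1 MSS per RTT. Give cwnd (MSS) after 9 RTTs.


RTT 0: cwnd = 1 MSS (initial)
RTT 1: cwnd = 2 MSS (slow start, doubled)
RTT 2: cwnd = 4 MSS (slow start, doubled)
RTT 3: cwnd = 8 MSS (slow start, doubled)
RTT 4: cwnd = 16 MSS (slow start, doubled)
RTT 5: cwnd = 32 MSS (slow start, doubled)
RTT 6: cwnd = 33 MSS (congestion avoidance, +1)
RTT 7: cwnd = 34 MSS (congestion avoidance, +1)
RTT 8: cwnd = 35 MSS (congestion avoidance, +1)
RTT 9: cwnd = 36 MSS (congestion avoidance, +1)

36


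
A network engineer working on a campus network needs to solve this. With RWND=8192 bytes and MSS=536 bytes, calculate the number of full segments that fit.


Given: RWND = 8192 bytes, MSS = 536 bytes
Full segments = floor(RWND / MSS)
Full segments = floor(8192 / 536)
Full segments = floor(15.2836) = 15

15


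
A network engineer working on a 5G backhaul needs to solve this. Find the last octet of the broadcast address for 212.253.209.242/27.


Given: IP = 212.253.209.242, prefix = /27
Host bits = 32 - 27 = 5
Network last octet = 242 AND mask = 224
Host part size = 2^5 - 1 = 31
Broadcast last octet = 224 OR 31 = 255

255


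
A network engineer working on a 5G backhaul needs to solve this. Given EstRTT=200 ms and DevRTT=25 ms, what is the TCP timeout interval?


Given: EstRTT = 200 ms, DevRTT = 25 ms
Timeout = EstRTT + 4 * DevRTT
4 * DevRTT = 4 * 25 = 100
Timeout = 200 + 100 = 300 ms

300


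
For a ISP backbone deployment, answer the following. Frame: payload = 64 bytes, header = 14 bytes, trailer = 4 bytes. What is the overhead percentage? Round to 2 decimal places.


Given: payload = 64 B, header = 14 B, trailer = 4 B
Overhead bytes = header + trailer = 14 + 4 = 18
Total frame = payload + overhead = 64 + 18 = 82
Overhead % = 18 / 82 * 100 = 21.9512% -> 21.95% (2 dp)

21.95


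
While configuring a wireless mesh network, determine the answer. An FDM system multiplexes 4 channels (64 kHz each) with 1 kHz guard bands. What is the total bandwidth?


Given: 4 channels, 64 kHz each, guard = 1 kHz
Channel bandwidth = 4 * 64 = 256 kHz
Guard bands = 3 gaps * 1 kHz = 3 kHz
Total = 256 + 3 = 259 kHz

259


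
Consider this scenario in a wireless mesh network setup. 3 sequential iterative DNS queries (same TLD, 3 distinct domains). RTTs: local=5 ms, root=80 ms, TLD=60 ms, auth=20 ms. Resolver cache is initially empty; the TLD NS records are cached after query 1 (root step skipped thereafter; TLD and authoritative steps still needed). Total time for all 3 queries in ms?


Lookup 1 (cold cache): local + root + TLD + auth = 5 + 80 + 60 + 20 = 165 ms
Lookups 2..3 (TLD NS cached -> skip root; new domain -> still ask TLD and auth): local + TLD + auth = 5 + 60 + 20 = 85 ms each
Remaining 2 lookups: 2 * 85 = 170 ms
Total = 165 + 170 = 335 ms

335


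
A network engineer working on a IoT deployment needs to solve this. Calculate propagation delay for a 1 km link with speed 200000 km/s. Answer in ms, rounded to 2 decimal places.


Given: distance = 1 km, speed = 200000 km/s
Delay = distance / speed = 1 / 200000 seconds
Delay in ms = 1 * 1000 / 200000
Delay = 0.0050 ms
Rounded to 2 dp = 0.01 ms

0.01


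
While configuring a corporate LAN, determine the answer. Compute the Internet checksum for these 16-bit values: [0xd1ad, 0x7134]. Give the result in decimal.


Given words: [0xd1ad, 0x7134]
Step 1: Sum all words
Raw sum = 53677 + 28980 = 82657
Step 2: Fold carry: (17121 + 1) = 17122
One's complement = ~17122 & 0xFFFF = 48413

48413


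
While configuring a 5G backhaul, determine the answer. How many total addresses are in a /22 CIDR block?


Given: CIDR prefix /22
Host bits = 32 - 22 = 10
Total addresses = 2^10 = 1024

1024


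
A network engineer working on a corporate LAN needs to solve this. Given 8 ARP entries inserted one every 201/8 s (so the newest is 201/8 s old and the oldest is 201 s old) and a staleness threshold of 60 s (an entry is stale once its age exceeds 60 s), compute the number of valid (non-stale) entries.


Ages are k * 201/8 s for k = 1..8 (spacing = 25.1250 s).
Entry k is valid iff k * 201/8 <= 60 iff k <= 8 * 60 / 201 = 2.3881
n_valid = floor(2.3881) = 2
(n_stale = 8 - 2 = 6)

2


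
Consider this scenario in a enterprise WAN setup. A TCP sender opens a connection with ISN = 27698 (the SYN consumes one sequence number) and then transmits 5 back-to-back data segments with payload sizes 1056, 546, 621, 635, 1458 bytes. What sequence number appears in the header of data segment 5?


The SYN occupies sequence number ISN = 27698, so the first data byte is ISN + 1 = 27699.
SEQ of data segment i = (ISN + 1) + sum of payload sizes of segments 1..i-1.
Segment 1: SEQ = 27699, payload = 1056 bytes
Segment 2: SEQ = 28755, payload = 546 bytes
Segment 3: SEQ = 29301, payload = 621 bytes
Segment 4: SEQ = 29922, payload = 635 bytes
Segment 5: SEQ = 30557, payload = 1458 bytes
SEQ of segment 5 = 27699 + 1056 + 546 + 621 + 635 = 30557

30557


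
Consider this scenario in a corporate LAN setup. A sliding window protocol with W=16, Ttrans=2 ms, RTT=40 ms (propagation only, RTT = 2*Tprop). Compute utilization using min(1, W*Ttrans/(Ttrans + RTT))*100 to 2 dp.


Given: W = 16, Ttrans = 2 ms, RTT = 40 ms (= 2 * Tprop, Tprop = 20 ms)
Cycle time = Ttrans + RTT = 2 + 40 = 42 ms (first packet sent until its ACK returns)
W * Ttrans = 16 * 2 = 32 ms of sending per cycle
W * Ttrans / (Ttrans + RTT) = 32 / 42 = 0.761905
U = min(1, 0.761905) = 0.761905
U% = 76.19%

76.19


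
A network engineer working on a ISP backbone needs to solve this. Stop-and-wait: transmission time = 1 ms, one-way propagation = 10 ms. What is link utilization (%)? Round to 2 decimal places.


Given: Ttrans = 1 ms, Tprop = 10 ms
RTT = 2 * Tprop = 2 * 10 = 20 ms
U = Ttrans / (Ttrans + RTT)
U = 1 / (1 + 20)
U = 1 / 21 = 0.047619
U% = 4.76%

4.76


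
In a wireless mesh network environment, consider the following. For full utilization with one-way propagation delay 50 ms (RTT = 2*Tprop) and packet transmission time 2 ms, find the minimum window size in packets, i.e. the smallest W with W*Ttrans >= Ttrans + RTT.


Given: Ttrans = 2 ms, RTT = 100 ms (= 2 * Tprop, Tprop = 50 ms)
Time until first ACK returns = Ttrans + RTT = 2 + 100 = 102 ms
Need W * Ttrans >= Ttrans + RTT  ->  W >= (Ttrans + RTT) / Ttrans
(Ttrans + RTT) / Ttrans = 102 / 2 = 51
W_min = ceil(51) = 51

51


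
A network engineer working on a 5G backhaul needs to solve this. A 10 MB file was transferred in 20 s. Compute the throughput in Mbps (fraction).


Given: file = 10 MB, time = 20 s
File in Mb = 10 * 8 = 80 Mb
Throughput = 80 / 20 Mbps
Throughput = 4 Mbps

4


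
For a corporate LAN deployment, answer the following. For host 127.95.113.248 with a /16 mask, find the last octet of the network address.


Given: IP = 127.95.113.248, prefix = /16
Subnet mask = 255.255.0.0
Last octet of IP: 248
Last octet of mask: 0
Network last octet = 248 AND 0 = 0

0
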